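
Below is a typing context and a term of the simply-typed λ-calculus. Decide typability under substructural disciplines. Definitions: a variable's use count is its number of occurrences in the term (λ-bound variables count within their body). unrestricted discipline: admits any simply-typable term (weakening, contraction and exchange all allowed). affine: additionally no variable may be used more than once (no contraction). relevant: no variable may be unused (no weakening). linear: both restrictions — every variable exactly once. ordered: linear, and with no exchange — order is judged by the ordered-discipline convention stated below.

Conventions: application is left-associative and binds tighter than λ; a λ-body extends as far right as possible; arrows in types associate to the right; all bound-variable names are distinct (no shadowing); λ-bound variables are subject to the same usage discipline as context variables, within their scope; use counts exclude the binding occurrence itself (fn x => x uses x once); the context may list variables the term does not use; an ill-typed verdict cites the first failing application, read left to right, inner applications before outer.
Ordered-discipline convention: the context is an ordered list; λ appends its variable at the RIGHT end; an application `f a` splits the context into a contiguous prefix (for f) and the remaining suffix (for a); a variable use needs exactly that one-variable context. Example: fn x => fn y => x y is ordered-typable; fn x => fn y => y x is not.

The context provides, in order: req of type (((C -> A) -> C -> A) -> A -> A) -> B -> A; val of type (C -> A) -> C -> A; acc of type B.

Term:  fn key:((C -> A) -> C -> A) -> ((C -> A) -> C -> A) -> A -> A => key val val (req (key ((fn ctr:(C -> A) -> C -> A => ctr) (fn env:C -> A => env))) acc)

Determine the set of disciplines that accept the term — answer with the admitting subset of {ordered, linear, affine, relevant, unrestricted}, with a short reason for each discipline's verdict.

accepted by: relevant, unrestricted
variable uses: req: 1, val: 2, acc: 1, key (λ-bound): 2, ctr (λ-bound): 1, env (λ-bound): 1
use order (left to right): key, val, val, req, key, ctr, env, acc
typing: well-typed at (((C -> A) -> C -> A) -> ((C -> A) -> C -> A) -> A -> A) -> A
ordered ✗ (uses contraction: val ×2, key ×2)
linear ✗ (uses contraction: val ×2, key ×2)
affine ✗ (uses contraction: val ×2, key ×2)
relevant ✓ (every one of req, val, acc, key, ctr, env appears)
unrestricted ✓ (simply typable at (((C -> A) -> C -> A) -> ((C -> A) -> C -> A) -> A -> A) -> A; W, C, E all held)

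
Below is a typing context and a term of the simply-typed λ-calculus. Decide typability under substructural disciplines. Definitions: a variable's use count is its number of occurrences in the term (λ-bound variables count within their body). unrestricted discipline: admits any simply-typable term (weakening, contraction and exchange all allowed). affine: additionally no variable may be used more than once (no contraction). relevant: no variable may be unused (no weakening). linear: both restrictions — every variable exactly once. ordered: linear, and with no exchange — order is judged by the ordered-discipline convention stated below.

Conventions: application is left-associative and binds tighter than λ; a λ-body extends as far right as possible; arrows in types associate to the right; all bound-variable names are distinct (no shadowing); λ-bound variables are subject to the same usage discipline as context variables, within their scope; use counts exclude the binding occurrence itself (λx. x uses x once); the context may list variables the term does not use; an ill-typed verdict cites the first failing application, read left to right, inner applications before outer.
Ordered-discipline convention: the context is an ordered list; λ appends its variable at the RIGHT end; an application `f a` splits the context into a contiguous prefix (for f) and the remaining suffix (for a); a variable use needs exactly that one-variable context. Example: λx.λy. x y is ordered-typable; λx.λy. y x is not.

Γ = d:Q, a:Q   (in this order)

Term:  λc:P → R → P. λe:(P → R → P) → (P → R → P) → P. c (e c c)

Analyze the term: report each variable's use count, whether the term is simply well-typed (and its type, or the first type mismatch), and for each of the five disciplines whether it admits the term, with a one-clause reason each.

variable uses: d=0, a=0, c (bound)=3, e (bound)=1
order of uses: c, e, c, c
typing: ✓ — (P → R → P) → ((P → R → P) → (P → R → P) → P) → R → P
ordered ✗ (c ×3 used more than once (contraction); d, a never used (weakening))
linear ✗ (c ×3 used more than once (contraction); d, a never used (weakening))
affine ✗ (c ×3 used more than once (contraction))
relevant ✗ (d, a never used (weakening))
unrestricted ✓ (typability at (P → R → P) → ((P → R → P) → (P → R → P) → P) → R → P is all that's needed)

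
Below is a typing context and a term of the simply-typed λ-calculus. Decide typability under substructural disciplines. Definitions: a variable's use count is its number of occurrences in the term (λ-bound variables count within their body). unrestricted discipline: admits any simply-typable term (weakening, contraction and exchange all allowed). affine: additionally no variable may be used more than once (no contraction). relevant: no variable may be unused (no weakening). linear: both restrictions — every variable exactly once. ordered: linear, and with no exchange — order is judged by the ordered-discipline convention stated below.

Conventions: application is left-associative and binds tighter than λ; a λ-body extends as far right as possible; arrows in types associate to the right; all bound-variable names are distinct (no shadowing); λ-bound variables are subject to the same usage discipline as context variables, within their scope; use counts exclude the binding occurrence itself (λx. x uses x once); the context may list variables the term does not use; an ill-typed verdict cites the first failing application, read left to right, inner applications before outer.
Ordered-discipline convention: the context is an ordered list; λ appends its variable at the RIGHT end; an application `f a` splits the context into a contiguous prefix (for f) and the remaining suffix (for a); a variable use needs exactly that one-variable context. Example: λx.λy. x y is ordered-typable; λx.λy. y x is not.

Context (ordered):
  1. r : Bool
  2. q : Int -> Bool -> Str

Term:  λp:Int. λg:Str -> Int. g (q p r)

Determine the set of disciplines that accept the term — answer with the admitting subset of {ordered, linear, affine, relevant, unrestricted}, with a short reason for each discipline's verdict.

admitting disciplines: linear, affine, relevant, unrestricted
counts: r: 1; q: 1; p (λ-bound): 1; g (λ-bound): 1
order of uses: g, q, p, r
typing: well-typed — term : Int -> (Str -> Int) -> Int
ordered: ✗ — use order g, q, p, r needs exchange
linear: ✓ — exactly-once usage across r, q, p, g
affine: ✓ — none of r, q, p, g used more than once
relevant: ✓ — r, q, p, g: all used, weakening unneeded
unrestricted: ✓ — type-checks (Int -> (Str -> Int) -> Int) and nothing is barred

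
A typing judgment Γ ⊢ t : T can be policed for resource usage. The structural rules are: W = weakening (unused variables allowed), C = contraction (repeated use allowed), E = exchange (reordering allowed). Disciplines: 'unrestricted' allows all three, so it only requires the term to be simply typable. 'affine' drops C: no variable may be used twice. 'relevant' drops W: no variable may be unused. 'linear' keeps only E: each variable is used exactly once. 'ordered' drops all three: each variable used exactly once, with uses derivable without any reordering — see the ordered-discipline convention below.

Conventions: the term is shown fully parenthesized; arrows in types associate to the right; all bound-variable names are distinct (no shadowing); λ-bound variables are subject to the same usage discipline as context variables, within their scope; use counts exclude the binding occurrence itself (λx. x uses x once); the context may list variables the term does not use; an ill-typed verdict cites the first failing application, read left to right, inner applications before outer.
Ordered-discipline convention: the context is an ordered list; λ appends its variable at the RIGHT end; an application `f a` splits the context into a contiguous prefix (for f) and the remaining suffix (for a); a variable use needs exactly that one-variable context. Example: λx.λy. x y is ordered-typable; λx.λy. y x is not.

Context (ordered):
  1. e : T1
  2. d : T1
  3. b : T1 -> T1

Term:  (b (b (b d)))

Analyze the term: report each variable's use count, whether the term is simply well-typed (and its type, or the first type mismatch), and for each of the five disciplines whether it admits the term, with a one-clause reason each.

variable uses: e: 0×, d: 1×, b: 3×
order of uses: b, b, b, d
typing: well-typed — term : T1
ordered ✗ (needs contraction — b ×3; e never used (weakening))
linear ✗ (needs contraction — b ×3; e never used (weakening))
affine ✗ (needs contraction — b ×3)
relevant ✗ (e never used (weakening))
unrestricted ✓ (type-checks (T1) and nothing is barred)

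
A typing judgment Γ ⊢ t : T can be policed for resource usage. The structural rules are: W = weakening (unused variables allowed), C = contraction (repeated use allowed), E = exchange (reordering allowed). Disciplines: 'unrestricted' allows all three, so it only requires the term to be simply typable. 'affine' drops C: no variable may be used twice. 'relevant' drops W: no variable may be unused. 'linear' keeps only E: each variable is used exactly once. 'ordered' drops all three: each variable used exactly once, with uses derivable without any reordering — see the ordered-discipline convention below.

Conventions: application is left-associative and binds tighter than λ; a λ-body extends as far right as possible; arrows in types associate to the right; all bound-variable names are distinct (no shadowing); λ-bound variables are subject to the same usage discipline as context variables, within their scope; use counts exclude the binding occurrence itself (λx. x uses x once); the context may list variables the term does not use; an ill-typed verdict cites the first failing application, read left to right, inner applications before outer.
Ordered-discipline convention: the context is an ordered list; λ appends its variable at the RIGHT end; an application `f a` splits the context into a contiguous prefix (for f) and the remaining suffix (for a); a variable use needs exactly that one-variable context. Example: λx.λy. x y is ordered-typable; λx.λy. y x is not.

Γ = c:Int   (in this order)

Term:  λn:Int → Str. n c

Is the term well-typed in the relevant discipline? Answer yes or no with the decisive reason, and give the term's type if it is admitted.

yes — every one of c, n appears; term : (Int → Str) → Str
use counts: c=1, n [bound]=1
uses in reading order: n, c
typing: well-typed at (Int → Str) → Str
summary: ordered ✗ | linear ✓ | affine ✓ | relevant ✓ | unrestricted ✓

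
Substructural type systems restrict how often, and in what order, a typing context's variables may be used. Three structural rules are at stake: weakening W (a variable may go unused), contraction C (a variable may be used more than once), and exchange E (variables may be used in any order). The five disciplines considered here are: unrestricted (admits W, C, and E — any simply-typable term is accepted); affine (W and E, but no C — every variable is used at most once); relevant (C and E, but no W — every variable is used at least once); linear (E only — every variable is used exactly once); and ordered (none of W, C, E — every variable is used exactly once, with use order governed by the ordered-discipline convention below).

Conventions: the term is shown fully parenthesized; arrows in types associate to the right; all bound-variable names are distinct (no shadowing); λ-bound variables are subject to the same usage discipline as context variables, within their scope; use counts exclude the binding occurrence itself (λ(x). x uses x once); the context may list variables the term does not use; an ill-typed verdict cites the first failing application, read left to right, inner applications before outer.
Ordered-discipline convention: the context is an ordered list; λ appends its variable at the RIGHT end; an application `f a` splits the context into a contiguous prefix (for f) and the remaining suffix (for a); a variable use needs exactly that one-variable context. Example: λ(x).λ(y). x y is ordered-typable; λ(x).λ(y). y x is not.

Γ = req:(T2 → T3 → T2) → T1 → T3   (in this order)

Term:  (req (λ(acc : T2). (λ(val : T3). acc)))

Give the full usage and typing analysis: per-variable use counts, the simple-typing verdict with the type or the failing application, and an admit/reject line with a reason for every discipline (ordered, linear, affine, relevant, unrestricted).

variable uses: req ×1; acc (bound) ×1; val (bound) ×0
uses in reading order: req, acc
typing: well-typed at T1 → T3
ordered: ✗, needs weakening: val unused
linear: ✗, needs weakening: val unused
affine: ✓, req, acc, val: no repeats, contraction unneeded
relevant: ✗, needs weakening: val unused
unrestricted: ✓, type-checks (T1 → T3) and nothing is barred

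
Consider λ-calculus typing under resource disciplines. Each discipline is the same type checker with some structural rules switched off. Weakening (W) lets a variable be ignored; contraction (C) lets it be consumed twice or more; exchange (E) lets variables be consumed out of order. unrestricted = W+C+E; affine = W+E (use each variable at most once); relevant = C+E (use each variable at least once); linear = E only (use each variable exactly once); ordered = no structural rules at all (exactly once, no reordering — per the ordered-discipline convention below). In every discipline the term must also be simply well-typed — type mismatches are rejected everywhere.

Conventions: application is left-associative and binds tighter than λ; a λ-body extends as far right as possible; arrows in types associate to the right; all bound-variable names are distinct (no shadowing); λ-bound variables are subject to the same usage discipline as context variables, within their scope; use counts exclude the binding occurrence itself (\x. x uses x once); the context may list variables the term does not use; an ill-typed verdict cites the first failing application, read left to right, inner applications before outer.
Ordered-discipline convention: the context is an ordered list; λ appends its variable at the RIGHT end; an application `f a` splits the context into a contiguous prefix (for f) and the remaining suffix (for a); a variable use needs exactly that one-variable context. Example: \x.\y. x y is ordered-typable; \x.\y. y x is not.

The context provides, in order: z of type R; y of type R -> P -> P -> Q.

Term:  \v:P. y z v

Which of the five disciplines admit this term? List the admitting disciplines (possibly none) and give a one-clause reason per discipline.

admitted by: linear, affine, relevant, unrestricted
usage: z=1; y=1; v (λ-bound)=1
left-to-right use order: y, z, v
typing: ✓ — P -> P -> Q
ordered ✗ (needs exchange: uses follow y, z, v)
linear ✓ (each of z, y, v used exactly once)
affine ✓ (at most one use each (z, y, v))
relevant ✓ (at least one use each (z, y, v))
unrestricted ✓ (well-typed at P -> P -> Q; no restrictions here)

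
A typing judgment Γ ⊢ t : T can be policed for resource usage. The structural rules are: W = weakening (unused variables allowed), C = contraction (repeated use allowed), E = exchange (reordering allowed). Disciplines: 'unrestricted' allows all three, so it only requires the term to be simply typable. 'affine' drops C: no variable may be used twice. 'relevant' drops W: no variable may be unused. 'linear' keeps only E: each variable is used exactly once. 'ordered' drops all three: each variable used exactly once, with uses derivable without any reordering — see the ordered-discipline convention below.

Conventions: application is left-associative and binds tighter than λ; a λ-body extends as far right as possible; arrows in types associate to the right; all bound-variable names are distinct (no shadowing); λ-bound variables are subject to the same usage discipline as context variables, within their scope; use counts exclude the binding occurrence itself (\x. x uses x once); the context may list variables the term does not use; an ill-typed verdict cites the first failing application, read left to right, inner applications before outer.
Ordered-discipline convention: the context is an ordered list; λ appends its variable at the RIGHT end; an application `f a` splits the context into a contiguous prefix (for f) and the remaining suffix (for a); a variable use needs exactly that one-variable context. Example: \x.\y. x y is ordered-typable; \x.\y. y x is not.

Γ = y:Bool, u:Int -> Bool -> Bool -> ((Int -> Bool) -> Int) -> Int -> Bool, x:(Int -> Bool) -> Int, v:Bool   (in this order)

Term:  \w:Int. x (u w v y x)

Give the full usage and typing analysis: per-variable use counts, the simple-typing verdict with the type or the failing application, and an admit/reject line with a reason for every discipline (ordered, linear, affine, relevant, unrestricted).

use counts: y ×1; u ×1; x ×2; v ×1; w [bound] ×1
use order (left to right): x, u, w, v, y, x
typing: the term checks, with type Int -> Int
ordered ✗ (needs contraction — x ×2)
linear ✗ (needs contraction — x ×2)
affine ✗ (needs contraction — x ×2)
relevant ✓ (every one of y, u, x, v, w appears)
unrestricted ✓ (typability at Int -> Int is all that's needed)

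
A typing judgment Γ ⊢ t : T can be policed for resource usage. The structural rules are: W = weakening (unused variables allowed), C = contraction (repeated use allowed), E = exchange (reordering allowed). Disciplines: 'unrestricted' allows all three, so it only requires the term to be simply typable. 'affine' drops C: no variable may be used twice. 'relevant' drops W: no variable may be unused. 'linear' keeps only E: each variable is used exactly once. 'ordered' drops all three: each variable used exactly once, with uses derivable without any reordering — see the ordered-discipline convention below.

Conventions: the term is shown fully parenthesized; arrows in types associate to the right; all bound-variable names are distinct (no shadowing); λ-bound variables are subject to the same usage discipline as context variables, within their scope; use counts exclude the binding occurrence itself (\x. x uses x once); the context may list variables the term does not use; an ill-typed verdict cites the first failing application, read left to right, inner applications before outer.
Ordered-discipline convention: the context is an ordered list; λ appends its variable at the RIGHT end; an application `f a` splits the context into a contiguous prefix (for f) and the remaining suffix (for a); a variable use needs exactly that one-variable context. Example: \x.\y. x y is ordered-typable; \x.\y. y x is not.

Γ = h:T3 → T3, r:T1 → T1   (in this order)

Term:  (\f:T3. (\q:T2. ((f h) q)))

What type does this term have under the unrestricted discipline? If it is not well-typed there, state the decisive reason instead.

not well-typed under unrestricted — a type mismatch blocks all five
counts: h: 1×, r: 0×, f (λ-bound): 1×, q (λ-bound): 1×
uses in reading order: f, h, q
typing: ill-typed: non-arrow in function slot: T3
across the five disciplines: ordered ✗; linear ✗; affine ✗; relevant ✗; unrestricted ✗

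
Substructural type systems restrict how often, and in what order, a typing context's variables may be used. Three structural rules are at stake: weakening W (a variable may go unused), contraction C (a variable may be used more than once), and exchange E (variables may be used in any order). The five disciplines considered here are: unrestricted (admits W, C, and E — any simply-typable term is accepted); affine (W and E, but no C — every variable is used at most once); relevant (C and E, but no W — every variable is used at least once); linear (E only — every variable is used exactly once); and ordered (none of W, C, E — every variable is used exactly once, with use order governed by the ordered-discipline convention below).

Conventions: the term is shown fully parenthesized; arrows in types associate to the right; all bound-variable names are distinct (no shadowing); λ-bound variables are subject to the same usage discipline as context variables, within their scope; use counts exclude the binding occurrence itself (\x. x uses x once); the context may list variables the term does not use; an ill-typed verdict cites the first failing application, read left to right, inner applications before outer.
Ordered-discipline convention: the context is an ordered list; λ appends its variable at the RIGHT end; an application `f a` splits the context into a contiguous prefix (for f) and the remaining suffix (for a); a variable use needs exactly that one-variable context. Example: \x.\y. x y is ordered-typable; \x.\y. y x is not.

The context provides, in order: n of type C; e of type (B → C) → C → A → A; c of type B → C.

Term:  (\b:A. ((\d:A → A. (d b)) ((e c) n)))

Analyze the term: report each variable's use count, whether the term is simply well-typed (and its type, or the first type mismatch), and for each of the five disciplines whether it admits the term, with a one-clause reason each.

use counts: n: 1; e: 1; c: 1; b (λ-bound): 1; d (λ-bound): 1
order of uses: d, b, e, c, n
typing: well-typed — term : A → A
ordered: ✗, no ordered split (uses run d, b, e, c, n)
linear: ✓, each of n, e, c, b, d used exactly once
affine: ✓, no duplicate uses among n, e, c, b, d
relevant: ✓, at least one use each (n, e, c, b, d)
unrestricted: ✓, simply typable at A → A; W, C, E all held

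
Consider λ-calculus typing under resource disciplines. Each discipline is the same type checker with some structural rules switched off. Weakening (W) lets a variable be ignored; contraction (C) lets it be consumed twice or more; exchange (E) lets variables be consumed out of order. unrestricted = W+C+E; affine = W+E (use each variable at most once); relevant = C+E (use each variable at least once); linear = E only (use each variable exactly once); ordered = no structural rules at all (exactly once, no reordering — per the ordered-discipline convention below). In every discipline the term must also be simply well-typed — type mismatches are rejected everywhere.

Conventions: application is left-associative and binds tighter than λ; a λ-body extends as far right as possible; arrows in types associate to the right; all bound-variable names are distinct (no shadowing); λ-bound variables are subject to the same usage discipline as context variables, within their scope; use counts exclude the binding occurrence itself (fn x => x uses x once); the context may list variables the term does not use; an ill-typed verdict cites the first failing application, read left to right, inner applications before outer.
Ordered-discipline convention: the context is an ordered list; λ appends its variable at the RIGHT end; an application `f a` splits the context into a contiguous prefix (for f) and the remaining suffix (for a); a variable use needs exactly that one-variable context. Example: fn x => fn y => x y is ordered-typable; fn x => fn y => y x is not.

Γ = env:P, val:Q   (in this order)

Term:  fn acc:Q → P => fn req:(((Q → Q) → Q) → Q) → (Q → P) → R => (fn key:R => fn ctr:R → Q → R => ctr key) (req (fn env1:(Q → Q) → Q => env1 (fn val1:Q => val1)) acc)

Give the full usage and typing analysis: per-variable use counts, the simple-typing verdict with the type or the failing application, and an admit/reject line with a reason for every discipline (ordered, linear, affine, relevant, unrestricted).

variable uses: env: 0, val: 0, acc [bound]: 1, req [bound]: 1, key [bound]: 1, ctr [bound]: 1, env1 [bound]: 1, val1 [bound]: 1
left-to-right use order: ctr, key, req, env1, val1, acc
typing: ✓ — (Q → P) → ((((Q → Q) → Q) → Q) → (Q → P) → R) → (R → Q → R) → Q → R
ordered ✗ (unused: env, val — weakening required)
linear ✗ (unused: env, val — weakening required)
affine ✓ (at most one use each (env, val, acc, req, key, ctr, env1, val1))
relevant ✗ (unused: env, val — weakening required)
unrestricted ✓ (well-typed at (Q → P) → ((((Q → Q) → Q) → Q) → (Q → P) → R) → (R → Q → R) → Q → R; no restrictions here)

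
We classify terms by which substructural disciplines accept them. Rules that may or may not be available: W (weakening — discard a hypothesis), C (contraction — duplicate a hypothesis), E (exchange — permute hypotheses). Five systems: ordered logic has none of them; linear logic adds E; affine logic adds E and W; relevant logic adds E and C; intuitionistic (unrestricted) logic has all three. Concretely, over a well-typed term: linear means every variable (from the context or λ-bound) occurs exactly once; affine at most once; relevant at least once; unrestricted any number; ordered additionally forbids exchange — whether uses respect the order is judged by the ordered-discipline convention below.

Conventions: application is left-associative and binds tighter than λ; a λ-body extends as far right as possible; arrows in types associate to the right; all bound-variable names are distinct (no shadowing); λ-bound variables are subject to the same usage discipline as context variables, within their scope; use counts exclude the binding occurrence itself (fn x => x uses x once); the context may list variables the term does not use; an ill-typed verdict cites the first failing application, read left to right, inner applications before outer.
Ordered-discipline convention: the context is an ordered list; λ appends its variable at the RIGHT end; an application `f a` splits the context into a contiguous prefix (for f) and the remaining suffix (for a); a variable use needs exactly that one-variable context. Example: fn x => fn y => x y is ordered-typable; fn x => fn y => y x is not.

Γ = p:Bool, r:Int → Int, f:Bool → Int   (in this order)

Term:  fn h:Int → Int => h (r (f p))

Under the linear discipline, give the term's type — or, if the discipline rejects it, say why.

term : (Int → Int) → Int
variable uses: p ×1, r ×1, f ×1, h (λ-bound) ×1
left-to-right use order: h, r, f, p
typing: well-typed at (Int → Int) → Int
across the five disciplines: ordered ✗, linear ✓, affine ✓, relevant ✓, unrestricted ✓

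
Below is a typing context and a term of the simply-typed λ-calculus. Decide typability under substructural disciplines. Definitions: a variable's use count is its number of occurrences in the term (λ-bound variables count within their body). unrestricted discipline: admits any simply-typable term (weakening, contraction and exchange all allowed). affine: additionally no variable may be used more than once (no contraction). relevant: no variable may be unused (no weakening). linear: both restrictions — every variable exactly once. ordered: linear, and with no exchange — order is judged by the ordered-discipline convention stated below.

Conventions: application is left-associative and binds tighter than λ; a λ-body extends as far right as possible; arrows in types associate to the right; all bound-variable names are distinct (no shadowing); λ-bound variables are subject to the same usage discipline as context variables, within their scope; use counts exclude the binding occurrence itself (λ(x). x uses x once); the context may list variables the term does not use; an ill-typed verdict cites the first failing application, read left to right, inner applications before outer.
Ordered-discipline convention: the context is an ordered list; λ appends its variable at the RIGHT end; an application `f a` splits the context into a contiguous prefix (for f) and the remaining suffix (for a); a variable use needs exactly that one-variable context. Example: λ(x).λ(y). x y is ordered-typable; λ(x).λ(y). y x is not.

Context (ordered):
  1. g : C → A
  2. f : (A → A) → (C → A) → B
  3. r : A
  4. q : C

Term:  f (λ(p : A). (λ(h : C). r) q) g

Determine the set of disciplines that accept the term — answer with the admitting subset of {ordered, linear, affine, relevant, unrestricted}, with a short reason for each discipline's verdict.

admitted by: affine, unrestricted
variable uses: g ×1; f ×1; r ×1; q ×1; p (bound) ×0; h (bound) ×0
uses in reading order: f, r, q, g
typing: the term checks, with type B
ordered: ✗, unused: p, h — weakening required
linear: ✗, unused: p, h — weakening required
affine: ✓, no duplicate uses among g, f, r, q, p, h
relevant: ✗, unused: p, h — weakening required
unrestricted: ✓, simply typable at B; W, C, E all held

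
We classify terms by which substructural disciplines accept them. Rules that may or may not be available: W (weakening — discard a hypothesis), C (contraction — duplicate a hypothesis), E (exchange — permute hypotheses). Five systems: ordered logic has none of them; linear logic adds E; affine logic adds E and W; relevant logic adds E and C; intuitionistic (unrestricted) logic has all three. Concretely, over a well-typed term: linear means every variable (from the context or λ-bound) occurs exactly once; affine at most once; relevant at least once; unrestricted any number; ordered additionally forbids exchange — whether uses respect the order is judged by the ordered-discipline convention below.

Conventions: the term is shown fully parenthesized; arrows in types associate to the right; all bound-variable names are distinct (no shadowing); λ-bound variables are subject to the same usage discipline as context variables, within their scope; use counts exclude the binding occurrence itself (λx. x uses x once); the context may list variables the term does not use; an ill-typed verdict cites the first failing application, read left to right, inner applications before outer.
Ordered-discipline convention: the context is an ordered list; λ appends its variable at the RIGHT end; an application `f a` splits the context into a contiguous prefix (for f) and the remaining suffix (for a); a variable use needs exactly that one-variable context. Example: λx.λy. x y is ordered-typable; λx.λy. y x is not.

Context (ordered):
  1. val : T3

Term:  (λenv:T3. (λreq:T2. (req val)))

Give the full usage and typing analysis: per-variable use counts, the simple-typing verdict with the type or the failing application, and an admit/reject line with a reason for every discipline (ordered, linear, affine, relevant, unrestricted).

variable uses: val=1; env (bound)=0; req (bound)=1
use order (left to right): req, val
typing: ill-typed: non-arrow in function slot: T2
ordered: ✗ — a type mismatch blocks all five
linear: ✗ — the type mismatch rejects it
affine: ✗ — not simply typable
relevant: ✗ — fails simple typing
unrestricted: ✗ — a type mismatch blocks all five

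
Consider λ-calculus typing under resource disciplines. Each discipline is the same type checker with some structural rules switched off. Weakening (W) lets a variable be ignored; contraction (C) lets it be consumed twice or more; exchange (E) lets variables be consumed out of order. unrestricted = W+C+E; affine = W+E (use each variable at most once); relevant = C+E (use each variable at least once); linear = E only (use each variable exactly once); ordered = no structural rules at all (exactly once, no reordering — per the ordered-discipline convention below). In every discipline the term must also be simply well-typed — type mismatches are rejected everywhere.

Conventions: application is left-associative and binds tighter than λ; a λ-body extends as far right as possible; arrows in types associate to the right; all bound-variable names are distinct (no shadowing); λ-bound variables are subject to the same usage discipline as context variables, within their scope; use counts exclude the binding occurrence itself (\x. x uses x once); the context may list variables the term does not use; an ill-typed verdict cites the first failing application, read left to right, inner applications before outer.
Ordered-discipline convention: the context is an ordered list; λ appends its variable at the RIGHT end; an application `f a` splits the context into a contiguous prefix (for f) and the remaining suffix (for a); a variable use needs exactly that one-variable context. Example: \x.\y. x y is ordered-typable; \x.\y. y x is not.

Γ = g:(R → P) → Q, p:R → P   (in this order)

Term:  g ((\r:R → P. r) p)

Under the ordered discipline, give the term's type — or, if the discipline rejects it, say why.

term : Q
variable uses: g ×1; p ×1; r (λ-bound) ×1
uses in reading order: g, r, p
typing: well-typed — term : Q
per-discipline verdicts: ordered ✓ | linear ✓ | affine ✓ | relevant ✓ | unrestricted ✓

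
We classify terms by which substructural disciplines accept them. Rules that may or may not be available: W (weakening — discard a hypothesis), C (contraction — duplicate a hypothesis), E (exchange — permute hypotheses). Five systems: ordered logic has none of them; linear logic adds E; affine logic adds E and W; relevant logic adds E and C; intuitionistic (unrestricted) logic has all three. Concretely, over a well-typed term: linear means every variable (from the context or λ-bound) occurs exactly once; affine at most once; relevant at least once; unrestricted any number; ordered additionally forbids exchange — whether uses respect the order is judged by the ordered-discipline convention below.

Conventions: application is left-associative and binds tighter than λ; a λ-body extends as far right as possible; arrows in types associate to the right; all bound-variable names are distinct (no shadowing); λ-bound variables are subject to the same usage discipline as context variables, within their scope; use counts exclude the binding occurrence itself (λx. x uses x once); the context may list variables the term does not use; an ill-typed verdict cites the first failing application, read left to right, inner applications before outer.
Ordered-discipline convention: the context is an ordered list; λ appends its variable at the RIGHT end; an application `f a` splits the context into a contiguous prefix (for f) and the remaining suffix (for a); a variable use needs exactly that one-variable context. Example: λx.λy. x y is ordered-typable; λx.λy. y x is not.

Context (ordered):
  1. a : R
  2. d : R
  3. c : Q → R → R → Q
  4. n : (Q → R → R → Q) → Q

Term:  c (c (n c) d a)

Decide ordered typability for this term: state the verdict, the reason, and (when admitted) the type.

no — repeated use of c ×3
variable uses: a=1, d=1, c=3, n=1
left-to-right use order: c, c, n, c, d, a
typing: well-typed — term : R → R → Q
per-discipline verdicts: ordered ✗; linear ✗; affine ✗; relevant ✓; unrestricted ✓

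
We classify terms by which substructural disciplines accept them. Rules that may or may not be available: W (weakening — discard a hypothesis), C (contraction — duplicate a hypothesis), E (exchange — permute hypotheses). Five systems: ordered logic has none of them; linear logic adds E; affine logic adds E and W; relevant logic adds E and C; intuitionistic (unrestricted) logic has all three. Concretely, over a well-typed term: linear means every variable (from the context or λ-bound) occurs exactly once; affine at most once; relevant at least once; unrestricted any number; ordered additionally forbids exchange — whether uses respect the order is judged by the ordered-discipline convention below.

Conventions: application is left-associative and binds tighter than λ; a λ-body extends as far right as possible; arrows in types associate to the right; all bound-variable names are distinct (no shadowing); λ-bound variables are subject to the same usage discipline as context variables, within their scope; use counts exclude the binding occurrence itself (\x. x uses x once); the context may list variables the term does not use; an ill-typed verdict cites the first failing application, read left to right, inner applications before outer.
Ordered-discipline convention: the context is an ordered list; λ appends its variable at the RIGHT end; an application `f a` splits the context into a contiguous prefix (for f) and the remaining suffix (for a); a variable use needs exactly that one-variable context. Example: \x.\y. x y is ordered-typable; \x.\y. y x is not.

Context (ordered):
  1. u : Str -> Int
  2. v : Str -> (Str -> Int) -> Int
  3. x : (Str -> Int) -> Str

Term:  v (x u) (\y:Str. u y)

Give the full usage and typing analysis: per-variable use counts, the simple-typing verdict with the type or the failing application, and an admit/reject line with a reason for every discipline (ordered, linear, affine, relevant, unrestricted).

variable uses: u: 2×; v: 1×; x: 1×; y [bound]: 1×
use order (left to right): v, x, u, u, y
typing: well-typed at Int
ordered ✗ (uses contraction: u ×2)
linear ✗ (uses contraction: u ×2)
affine ✗ (uses contraction: u ×2)
relevant ✓ (none of u, v, x, y goes unused)
unrestricted ✓ (type-checks (Int) and nothing is barred)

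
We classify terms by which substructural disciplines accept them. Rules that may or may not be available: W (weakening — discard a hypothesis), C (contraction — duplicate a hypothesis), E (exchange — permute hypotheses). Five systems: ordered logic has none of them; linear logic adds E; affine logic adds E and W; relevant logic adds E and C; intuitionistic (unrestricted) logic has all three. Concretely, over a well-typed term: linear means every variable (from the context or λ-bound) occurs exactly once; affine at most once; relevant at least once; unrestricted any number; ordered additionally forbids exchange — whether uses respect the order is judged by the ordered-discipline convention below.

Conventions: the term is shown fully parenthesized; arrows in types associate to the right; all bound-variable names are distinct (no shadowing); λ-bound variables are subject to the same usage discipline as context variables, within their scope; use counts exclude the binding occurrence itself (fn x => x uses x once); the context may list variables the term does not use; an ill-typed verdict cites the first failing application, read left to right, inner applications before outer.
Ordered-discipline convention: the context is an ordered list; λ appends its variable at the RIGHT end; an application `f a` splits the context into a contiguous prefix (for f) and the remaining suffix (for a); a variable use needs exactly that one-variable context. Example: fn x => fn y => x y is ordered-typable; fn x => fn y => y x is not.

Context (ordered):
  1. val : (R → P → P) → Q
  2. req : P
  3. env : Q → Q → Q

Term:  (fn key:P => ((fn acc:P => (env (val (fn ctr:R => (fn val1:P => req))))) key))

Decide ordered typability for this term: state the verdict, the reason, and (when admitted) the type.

no — acc, ctr, val1 left unused
variable uses: val ×1; req ×1; env ×1; key (λ-bound) ×1; acc (λ-bound) ×0; ctr (λ-bound) ×0; val1 (λ-bound) ×0
order of uses: env, val, req, key
typing: well-typed at P → Q → Q
across the five disciplines: ordered ✗ · linear ✗ · affine ✓ · relevant ✗ · unrestricted ✓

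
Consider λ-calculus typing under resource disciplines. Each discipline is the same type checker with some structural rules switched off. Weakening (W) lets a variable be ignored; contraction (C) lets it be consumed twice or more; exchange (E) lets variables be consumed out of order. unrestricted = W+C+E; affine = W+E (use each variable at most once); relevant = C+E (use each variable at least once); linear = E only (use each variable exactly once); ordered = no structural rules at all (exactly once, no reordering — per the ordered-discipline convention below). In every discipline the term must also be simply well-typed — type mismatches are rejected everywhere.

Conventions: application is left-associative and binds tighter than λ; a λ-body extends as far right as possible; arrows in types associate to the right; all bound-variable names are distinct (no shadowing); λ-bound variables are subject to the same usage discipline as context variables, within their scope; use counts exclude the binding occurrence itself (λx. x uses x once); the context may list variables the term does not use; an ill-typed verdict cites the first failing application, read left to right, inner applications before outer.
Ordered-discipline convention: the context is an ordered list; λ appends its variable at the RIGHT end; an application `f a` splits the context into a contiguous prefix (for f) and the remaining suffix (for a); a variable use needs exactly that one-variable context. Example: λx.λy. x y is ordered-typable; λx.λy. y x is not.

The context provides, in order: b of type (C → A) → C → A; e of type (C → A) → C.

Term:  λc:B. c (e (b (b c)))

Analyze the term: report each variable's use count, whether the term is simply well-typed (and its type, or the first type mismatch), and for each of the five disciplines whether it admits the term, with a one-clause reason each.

usage: b: 2×; e: 1×; c (λ-bound): 2×
use order (left to right): c, e, b, b, c
typing: ill-typed: an application expects C → A but receives B
ordered: ✗, the type mismatch rejects it
linear: ✗, not simply typable
affine: ✗, fails simple typing
relevant: ✗, a type mismatch blocks all five
unrestricted: ✗, the type mismatch rejects it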